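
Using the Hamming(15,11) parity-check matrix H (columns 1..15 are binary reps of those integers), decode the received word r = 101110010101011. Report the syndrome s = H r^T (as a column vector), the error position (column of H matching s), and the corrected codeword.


s = (1, 1, 0, 0)^T, error position = 12, corrected codeword c = 101110010100011

Compute s = H r^T mod 2 one row at a time:
  s_1 = 1 + 0 + 1 + 0 + 1 + 0 + 1 + 1 = 5 ≡ 1 (mod 2).
  s_2 = 1 + 1 + 0 + 0 + 1 + 0 + 1 + 1 = 5 ≡ 1 (mod 2).
  s_3 = 0 + 1 + 0 + 0 + 1 + 0 + 1 + 1 = 4 ≡ 0 (mod 2).
  s_4 = 1 + 1 + 1 + 0 + 0 + 0 + 0 + 1 = 4 ≡ 0 (mod 2).
s = (1, 1, 0, 0)^T — this equals column 12 of H (binary 1100), so error is at position 12.
Correct: flip bit 12 of r = 101110010101011 to get c = 101110010100011.


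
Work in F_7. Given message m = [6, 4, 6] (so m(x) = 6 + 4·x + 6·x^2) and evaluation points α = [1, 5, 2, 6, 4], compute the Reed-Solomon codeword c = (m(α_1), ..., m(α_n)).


c = [2, 1, 3, 1, 6]

Message polynomial: m(x) = 6 + 4·x + 6·x^2 (mod 7).
For each evaluation point α_i, compute m(α_i) mod 7:
  α_1 = 1: Horner steps 6 → 3 → 2, so m(1) = 2.
  α_2 = 5: Horner steps 6 → 6 → 1, so m(5) = 1.
  α_3 = 2: Horner steps 6 → 2 → 3, so m(2) = 3.
  α_4 = 6: Horner steps 6 → 5 → 1, so m(6) = 1.
  α_5 = 4: Horner steps 6 → 0 → 6, so m(4) = 6.
Codeword c = [2, 1, 3, 1, 6] ∈ F_7^5.


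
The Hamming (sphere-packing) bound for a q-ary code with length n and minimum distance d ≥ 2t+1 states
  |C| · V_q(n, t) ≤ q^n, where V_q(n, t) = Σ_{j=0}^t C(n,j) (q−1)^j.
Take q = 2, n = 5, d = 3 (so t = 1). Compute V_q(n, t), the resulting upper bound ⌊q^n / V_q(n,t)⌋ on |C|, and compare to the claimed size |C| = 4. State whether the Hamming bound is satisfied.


V_q(n, t) = 6, q^n = 32, Hamming bound = 5, |C| = 4 ≤ bound (satisfied).

Step 1: Compute V_q(n, t) = Σ_{j=0}^1 C(n, j) (q−1)^j.
  j = 0: C(5,0)·(1)^0 = 1·1 = 1.
  j = 1: C(5,1)·(1)^1 = 5·1 = 5.
  V_q(n, t) = 1 + 5 = 6.
Step 2: q^n = 2^5 = 32.
Step 3: Hamming bound ⌊q^n / V_q(n,t)⌋ = ⌊32/6⌋ = 5.
Step 4: Compare |C| = 4 to 5: satisfied.
The claimed |C| lies below the Hamming bound.


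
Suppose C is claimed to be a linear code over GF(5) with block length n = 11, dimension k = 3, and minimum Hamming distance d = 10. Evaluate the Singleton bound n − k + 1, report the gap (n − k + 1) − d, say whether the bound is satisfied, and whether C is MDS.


Singleton RHS = n − k + 1 = 9, slack = -1, bound violated (no such code; not MDS).

Singleton bound: d ≤ n − k + 1.
Here n = 11, k = 3, so n − k + 1 = 9.
Given d = 10, check d ≤ 9: NO.
Slack = (n − k + 1) − d = -1.
The slack is negative: d = 10 exceeds n − k + 1 = 9 by 1, so the Singleton bound is violated and no linear [11, 3, 10]_5 code can exist. In particular it is not MDS (MDS requires d = n − k + 1 exactly).
Description: the claimed parameters are [11, 3, 10]_5; such a code would be impossible (violates the Singleton bound).


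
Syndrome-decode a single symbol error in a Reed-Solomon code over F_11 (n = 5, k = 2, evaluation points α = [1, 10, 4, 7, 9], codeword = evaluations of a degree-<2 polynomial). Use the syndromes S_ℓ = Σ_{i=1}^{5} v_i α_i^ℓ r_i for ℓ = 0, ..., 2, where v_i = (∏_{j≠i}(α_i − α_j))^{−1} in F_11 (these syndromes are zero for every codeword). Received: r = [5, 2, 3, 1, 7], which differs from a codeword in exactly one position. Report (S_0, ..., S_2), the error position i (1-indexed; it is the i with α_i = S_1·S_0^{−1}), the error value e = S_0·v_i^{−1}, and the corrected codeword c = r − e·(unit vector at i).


S = (10, 1, 10), error at position 2, error magnitude e = 3, c = [5, 10, 3, 1, 7].

Step 1: column multipliers v_i = (∏_{j≠i}(α_i − α_j))^{−1} mod 11.
  i = 1 (α = 1): (1−10)(1−4)(1−7)(1−9) = (−9)·(−3)·(−6)·(−8) = 1296 ≡ 9, so v_1 = 9^{−1} = 5 (mod 11).
  i = 2 (α = 10): (10−1)(10−4)(10−7)(10−9) = 9·6·3·1 = 162 ≡ 8, so v_2 = 8^{−1} = 7 (mod 11).
  i = 3 (α = 4): (4−1)(4−10)(4−7)(4−9) = 3·(−6)·(−3)·(−5) = −270 ≡ 5, so v_3 = 5^{−1} = 9 (mod 11).
  i = 4 (α = 7): (7−1)(7−10)(7−4)(7−9) = 6·(−3)·3·(−2) = 108 ≡ 9, so v_4 = 9^{−1} = 5 (mod 11).
  i = 5 (α = 9): (9−1)(9−10)(9−4)(9−7) = 8·(−1)·5·2 = −80 ≡ 8, so v_5 = 8^{−1} = 7 (mod 11).
  v = [5, 7, 9, 5, 7].
Step 2: syndromes of r = [5, 2, 3, 1, 7] (all sums mod 11).
  S_0 = Σ v_i r_i = 5·5 + 7·2 + 9·3 + 5·1 + 7·7 = 120 ≡ 10.
  S_1 = Σ v_i α_i r_i = 5·1·5 + 7·10·2 + 9·4·3 + 5·7·1 + 7·9·7 = 749 ≡ 1.
  α_i^2 mod 11 = [1, 1, 5, 5, 4].
  S_2 = Σ v_i α_i^2 r_i = 5·1·5 + 7·1·2 + 9·5·3 + 5·5·1 + 7·4·7 = 395 ≡ 10.
  S = (10, 1, 10) ≠ 0, so r is not a codeword (an error is present).
Step 3: locate the error. For a single error e at position i, S_ℓ = v_i·e·α_i^ℓ, so α_err = S_1/S_0.
  S_0^{−1} = 10^{−1} = 10 (mod 11), so α_err = 1·10 = 10 ≡ 10 = α_2. Error position i = 2.
  Consistency check: S_2/S_1 = 10·1 = 10 ≡ 10 = α_err ✓ (single-error assumption holds).
Step 4: error magnitude e = S_0/v_2 = S_0·∏_{j≠2}(α_2 − α_j) = 10·8 = 80 ≡ 3 (mod 11).
Step 5: correct position 2: c_2 = r_2 − e = 2 − 3 ≡ 10 (mod 11). Hence c = [5, 10, 3, 1, 7].
  Check: interpolating c through the α_i gives m(x) = 2 + 3·x (degree < 2) with m(α_i) = c_i for every i, so c is indeed a codeword.


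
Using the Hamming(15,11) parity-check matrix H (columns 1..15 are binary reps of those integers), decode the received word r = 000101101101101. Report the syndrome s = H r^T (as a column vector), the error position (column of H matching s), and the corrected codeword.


s = (1, 0, 0, 0)^T, error position = 8, corrected codeword c = 000101111101101

Compute s = H r^T mod 2 one row at a time:
  s_1 = 0 + 1 + 1 + 0 + 1 + 1 + 0 + 1 = 5 ≡ 1 (mod 2).
  s_2 = 1 + 0 + 1 + 1 + 1 + 1 + 0 + 1 = 6 ≡ 0 (mod 2).
  s_3 = 0 + 0 + 1 + 1 + 1 + 0 + 0 + 1 = 4 ≡ 0 (mod 2).
  s_4 = 0 + 0 + 0 + 1 + 1 + 0 + 1 + 1 = 4 ≡ 0 (mod 2).
s = (1, 0, 0, 0)^T — this equals column 8 of H (binary 1000), so error is at position 8.
Correct: flip bit 8 of r = 000101101101101 to get c = 000101111101101.


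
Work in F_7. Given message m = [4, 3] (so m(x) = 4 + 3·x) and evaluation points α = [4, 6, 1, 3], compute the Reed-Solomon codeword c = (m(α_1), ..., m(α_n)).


c = [2, 1, 0, 6]

Message polynomial: m(x) = 4 + 3·x (mod 7).
For each evaluation point α_i, compute m(α_i) mod 7:
  α_1 = 4: Horner steps 3 → 2, so m(4) = 2.
  α_2 = 6: Horner steps 3 → 1, so m(6) = 1.
  α_3 = 1: Horner steps 3 → 0, so m(1) = 0.
  α_4 = 3: Horner steps 3 → 6, so m(3) = 6.
Codeword c = [2, 1, 0, 6] ∈ F_7^4.


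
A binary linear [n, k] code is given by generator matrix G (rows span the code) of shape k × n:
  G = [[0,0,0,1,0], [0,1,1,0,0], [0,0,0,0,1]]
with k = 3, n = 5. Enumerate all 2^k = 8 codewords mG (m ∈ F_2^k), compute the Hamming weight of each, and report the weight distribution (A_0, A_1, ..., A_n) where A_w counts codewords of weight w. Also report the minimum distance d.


Weight distribution: A_0 = 1, A_1 = 2, A_2 = 2, A_3 = 2, A_4 = 1. Minimum distance d = 1.

Enumerate all 2^3 = 8 messages m ∈ F_2^3.
For each, compute codeword c = mG in F_2^5, then tally its weight.
  m = 000 → c = 00000, weight = 0.
  m = 100 → c = 00010, weight = 1.
  m = 010 → c = 01100, weight = 2.
  m = 110 → c = 01110, weight = 3.
  m = 001 → c = 00001, weight = 1.
  m = 101 → c = 00011, weight = 2.
  m = 011 → c = 01101, weight = 3.
  m = 111 → c = 01111, weight = 4.
Tally weights:
  weight 0: 1 codewords.
  weight 1: 2 codewords.
  weight 2: 2 codewords.
  weight 3: 2 codewords.
  weight 4: 1 codewords.
Minimum distance d = smallest w > 0 with A_w > 0 = 1.
Sanity: Σ A_w = 8 = 2^3 = 8 ✓.


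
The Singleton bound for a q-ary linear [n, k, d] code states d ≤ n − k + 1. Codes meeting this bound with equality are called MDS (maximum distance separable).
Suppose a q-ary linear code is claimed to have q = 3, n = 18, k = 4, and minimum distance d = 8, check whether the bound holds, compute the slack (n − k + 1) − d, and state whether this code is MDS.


Singleton RHS = n − k + 1 = 15, slack = 7, bound satisfied, not MDS.

Singleton bound: d ≤ n − k + 1.
Here n = 18, k = 4, so n − k + 1 = 15.
Given d = 8, check d ≤ 15: YES.
Slack = (n − k + 1) − d = 7.
The code is NOT MDS (slack = 7 > 0).
Description: the claimed parameters are [18, 4, 8]_3; such a code would be non-MDS.


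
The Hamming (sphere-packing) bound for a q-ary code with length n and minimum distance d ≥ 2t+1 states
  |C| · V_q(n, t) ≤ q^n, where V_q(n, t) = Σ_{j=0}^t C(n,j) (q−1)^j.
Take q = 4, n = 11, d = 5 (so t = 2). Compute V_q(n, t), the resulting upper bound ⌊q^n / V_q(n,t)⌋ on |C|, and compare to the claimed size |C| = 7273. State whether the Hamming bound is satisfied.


V_q(n, t) = 529, q^n = 4194304, Hamming bound = 7928, |C| = 7273 ≤ bound (satisfied).

Step 1: Compute V_q(n, t) = Σ_{j=0}^2 C(n, j) (q−1)^j.
  j = 0: C(11,0)·(3)^0 = 1·1 = 1.
  j = 1: C(11,1)·(3)^1 = 11·3 = 33.
  j = 2: C(11,2)·(3)^2 = 55·9 = 495.
  V_q(n, t) = 1 + 33 + 495 = 529.
Step 2: q^n = 4^11 = 4194304.
Step 3: Hamming bound ⌊q^n / V_q(n,t)⌋ = ⌊4194304/529⌋ = 7928.
Step 4: Compare |C| = 7273 to 7928: satisfied.
The claimed |C| lies below the Hamming bound.


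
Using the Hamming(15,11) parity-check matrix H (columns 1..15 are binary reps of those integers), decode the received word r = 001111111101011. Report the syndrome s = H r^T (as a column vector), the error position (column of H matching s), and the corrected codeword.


s = (0, 1, 0, 1)^T, error position = 5, corrected codeword c = 001101111101011

Compute s = H r^T mod 2 one row at a time:
  s_1 = 1 + 1 + 1 + 0 + 1 + 0 + 1 + 1 = 6 ≡ 0 (mod 2).
  s_2 = 1 + 1 + 1 + 1 + 1 + 0 + 1 + 1 = 7 ≡ 1 (mod 2).
  s_3 = 0 + 1 + 1 + 1 + 1 + 0 + 1 + 1 = 6 ≡ 0 (mod 2).
  s_4 = 0 + 1 + 1 + 1 + 1 + 0 + 0 + 1 = 5 ≡ 1 (mod 2).
s = (0, 1, 0, 1)^T — this equals column 5 of H (binary 0101), so error is at position 5.
Correct: flip bit 5 of r = 001111111101011 to get c = 001101111101011.


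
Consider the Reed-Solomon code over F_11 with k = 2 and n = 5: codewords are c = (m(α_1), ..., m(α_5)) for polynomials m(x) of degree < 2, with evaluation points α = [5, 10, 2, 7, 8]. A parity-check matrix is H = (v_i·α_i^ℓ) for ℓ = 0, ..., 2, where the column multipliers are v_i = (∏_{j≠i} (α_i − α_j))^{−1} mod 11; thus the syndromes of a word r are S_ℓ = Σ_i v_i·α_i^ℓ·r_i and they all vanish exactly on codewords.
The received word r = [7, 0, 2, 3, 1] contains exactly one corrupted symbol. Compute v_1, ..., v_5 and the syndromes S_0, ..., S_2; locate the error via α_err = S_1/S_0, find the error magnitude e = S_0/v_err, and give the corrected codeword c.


S = (4, 7, 4), error at position 2, error magnitude e = 3, c = [7, 8, 2, 3, 1].

Step 1: column multipliers v_i = (∏_{j≠i}(α_i − α_j))^{−1} mod 11.
  i = 1 (α = 5): (5−10)(5−2)(5−7)(5−8) = (−5)·3·(−2)·(−3) = −90 ≡ 9, so v_1 = 9^{−1} = 5 (mod 11).
  i = 2 (α = 10): (10−5)(10−2)(10−7)(10−8) = 5·8·3·2 = 240 ≡ 9, so v_2 = 9^{−1} = 5 (mod 11).
  i = 3 (α = 2): (2−5)(2−10)(2−7)(2−8) = (−3)·(−8)·(−5)·(−6) = 720 ≡ 5, so v_3 = 5^{−1} = 9 (mod 11).
  i = 4 (α = 7): (7−5)(7−10)(7−2)(7−8) = 2·(−3)·5·(−1) = 30 ≡ 8, so v_4 = 8^{−1} = 7 (mod 11).
  i = 5 (α = 8): (8−5)(8−10)(8−2)(8−7) = 3·(−2)·6·1 = −36 ≡ 8, so v_5 = 8^{−1} = 7 (mod 11).
  v = [5, 5, 9, 7, 7].
Step 2: syndromes of r = [7, 0, 2, 3, 1] (all sums mod 11).
  S_0 = Σ v_i r_i = 5·7 + 5·0 + 9·2 + 7·3 + 7·1 = 81 ≡ 4.
  S_1 = Σ v_i α_i r_i = 5·5·7 + 5·10·0 + 9·2·2 + 7·7·3 + 7·8·1 = 414 ≡ 7.
  α_i^2 mod 11 = [3, 1, 4, 5, 9].
  S_2 = Σ v_i α_i^2 r_i = 5·3·7 + 5·1·0 + 9·4·2 + 7·5·3 + 7·9·1 = 345 ≡ 4.
  S = (4, 7, 4) ≠ 0, so r is not a codeword (an error is present).
Step 3: locate the error. For a single error e at position i, S_ℓ = v_i·e·α_i^ℓ, so α_err = S_1/S_0.
  S_0^{−1} = 4^{−1} = 3 (mod 11), so α_err = 7·3 = 21 ≡ 10 = α_2. Error position i = 2.
  Consistency check: S_2/S_1 = 4·8 = 32 ≡ 10 = α_err ✓ (single-error assumption holds).
Step 4: error magnitude e = S_0/v_2 = S_0·∏_{j≠2}(α_2 − α_j) = 4·9 = 36 ≡ 3 (mod 11).
Step 5: correct position 2: c_2 = r_2 − e = 0 − 3 ≡ 8 (mod 11). Hence c = [7, 8, 2, 3, 1].
  Check: interpolating c through the α_i gives m(x) = 6 + 9·x (degree < 2) with m(α_i) = c_i for every i, so c is indeed a codeword.


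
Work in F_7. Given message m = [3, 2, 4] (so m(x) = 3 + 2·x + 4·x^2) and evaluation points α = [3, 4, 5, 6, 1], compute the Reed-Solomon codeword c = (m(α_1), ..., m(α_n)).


c = [3, 5, 1, 5, 2]

Message polynomial: m(x) = 3 + 2·x + 4·x^2 (mod 7).
For each evaluation point α_i, compute m(α_i) mod 7:
  α_1 = 3: Horner steps 4 → 0 → 3, so m(3) = 3.
  α_2 = 4: Horner steps 4 → 4 → 5, so m(4) = 5.
  α_3 = 5: Horner steps 4 → 1 → 1, so m(5) = 1.
  α_4 = 6: Horner steps 4 → 5 → 5, so m(6) = 5.
  α_5 = 1: Horner steps 4 → 6 → 2, so m(1) = 2.
Codeword c = [3, 5, 1, 5, 2] ∈ F_7^5.


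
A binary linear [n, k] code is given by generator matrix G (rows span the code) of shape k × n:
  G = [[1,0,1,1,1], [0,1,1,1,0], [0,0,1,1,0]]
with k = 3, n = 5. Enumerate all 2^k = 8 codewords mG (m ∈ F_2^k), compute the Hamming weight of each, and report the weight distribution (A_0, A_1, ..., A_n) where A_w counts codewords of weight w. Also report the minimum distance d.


Weight distribution: A_0 = 1, A_1 = 1, A_2 = 2, A_3 = 2, A_4 = 1, A_5 = 1. Minimum distance d = 1.

Enumerate all 2^3 = 8 messages m ∈ F_2^3.
For each, compute codeword c = mG in F_2^5, then tally its weight.
  m = 000 → c = 00000, weight = 0.
  m = 100 → c = 10111, weight = 4.
  m = 010 → c = 01110, weight = 3.
  m = 110 → c = 11001, weight = 3.
  m = 001 → c = 00110, weight = 2.
  m = 101 → c = 10001, weight = 2.
  m = 011 → c = 01000, weight = 1.
  m = 111 → c = 11111, weight = 5.
Tally weights:
  weight 0: 1 codewords.
  weight 1: 1 codewords.
  weight 2: 2 codewords.
  weight 3: 2 codewords.
  weight 4: 1 codewords.
  weight 5: 1 codewords.
Minimum distance d = smallest w > 0 with A_w > 0 = 1.
Sanity: Σ A_w = 8 = 2^3 = 8 ✓.


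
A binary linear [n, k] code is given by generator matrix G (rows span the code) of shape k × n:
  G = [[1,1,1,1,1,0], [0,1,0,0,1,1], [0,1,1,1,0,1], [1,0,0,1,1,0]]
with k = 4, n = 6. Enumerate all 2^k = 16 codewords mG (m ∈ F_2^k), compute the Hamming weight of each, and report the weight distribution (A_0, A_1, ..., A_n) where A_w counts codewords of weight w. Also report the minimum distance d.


Weight distribution: A_0 = 1, A_2 = 4, A_3 = 6, A_4 = 3, A_5 = 2. Minimum distance d = 2.

Enumerate all 2^4 = 16 messages m ∈ F_2^4.
For each, compute codeword c = mG in F_2^6, then tally its weight.
  m = 0000 → c = 000000, weight = 0.
  m = 1000 → c = 111110, weight = 5.
  m = 0100 → c = 010011, weight = 3.
  m = 1100 → c = 101101, weight = 4.
  m = 0010 → c = 011101, weight = 4.
  m = 1010 → c = 100011, weight = 3.
  m = 0110 → c = 001110, weight = 3.
  m = 1110 → c = 110000, weight = 2.
  m = 0001 → c = 100110, weight = 3.
  m = 1001 → c = 011000, weight = 2.
  m = 0101 → c = 110101, weight = 4.
  m = 1101 → c = 001011, weight = 3.
  m = 0011 → c = 111011, weight = 5.
  m = 1011 → c = 000101, weight = 2.
  m = 0111 → c = 101000, weight = 2.
  m = 1111 → c = 010110, weight = 3.
Tally weights:
  weight 0: 1 codewords.
  weight 2: 4 codewords.
  weight 3: 6 codewords.
  weight 4: 3 codewords.
  weight 5: 2 codewords.
Minimum distance d = smallest w > 0 with A_w > 0 = 2.
Sanity: Σ A_w = 16 = 2^4 = 16 ✓.


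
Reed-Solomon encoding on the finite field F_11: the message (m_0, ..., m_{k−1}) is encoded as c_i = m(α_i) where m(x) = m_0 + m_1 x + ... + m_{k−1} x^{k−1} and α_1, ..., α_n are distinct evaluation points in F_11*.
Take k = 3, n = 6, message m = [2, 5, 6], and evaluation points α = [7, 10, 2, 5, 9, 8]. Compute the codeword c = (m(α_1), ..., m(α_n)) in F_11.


c = [1, 3, 3, 1, 5, 8]

Message polynomial: m(x) = 2 + 5·x + 6·x^2 (mod 11).
For each evaluation point α_i, compute m(α_i) mod 11:
  α_1 = 7: Horner steps 6 → 3 → 1, so m(7) = 1.
  α_2 = 10: Horner steps 6 → 10 → 3, so m(10) = 3.
  α_3 = 2: Horner steps 6 → 6 → 3, so m(2) = 3.
  α_4 = 5: Horner steps 6 → 2 → 1, so m(5) = 1.
  α_5 = 9: Horner steps 6 → 4 → 5, so m(9) = 5.
  α_6 = 8: Horner steps 6 → 9 → 8, so m(8) = 8.
Codeword c = [1, 3, 3, 1, 5, 8] ∈ F_11^6.


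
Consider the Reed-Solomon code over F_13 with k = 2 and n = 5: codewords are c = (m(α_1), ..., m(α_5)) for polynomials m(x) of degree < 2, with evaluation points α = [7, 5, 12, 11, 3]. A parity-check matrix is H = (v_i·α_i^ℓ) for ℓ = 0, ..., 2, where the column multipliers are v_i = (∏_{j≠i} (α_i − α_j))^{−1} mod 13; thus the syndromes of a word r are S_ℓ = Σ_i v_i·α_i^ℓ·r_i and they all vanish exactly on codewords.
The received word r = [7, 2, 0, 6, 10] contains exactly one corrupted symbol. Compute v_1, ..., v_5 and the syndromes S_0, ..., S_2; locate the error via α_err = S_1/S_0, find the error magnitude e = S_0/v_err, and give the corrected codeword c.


S = (5, 3, 7), error at position 4, error magnitude e = 2, c = [7, 2, 0, 4, 10].

Step 1: column multipliers v_i = (∏_{j≠i}(α_i − α_j))^{−1} mod 13.
  i = 1 (α = 7): (7−5)(7−12)(7−11)(7−3) = 2·(−5)·(−4)·4 = 160 ≡ 4, so v_1 = 4^{−1} = 10 (mod 13).
  i = 2 (α = 5): (5−7)(5−12)(5−11)(5−3) = (−2)·(−7)·(−6)·2 = −168 ≡ 1, so v_2 = 1^{−1} = 1 (mod 13).
  i = 3 (α = 12): (12−7)(12−5)(12−11)(12−3) = 5·7·1·9 = 315 ≡ 3, so v_3 = 3^{−1} = 9 (mod 13).
  i = 4 (α = 11): (11−7)(11−5)(11−12)(11−3) = 4·6·(−1)·8 = −192 ≡ 3, so v_4 = 3^{−1} = 9 (mod 13).
  i = 5 (α = 3): (3−7)(3−5)(3−12)(3−11) = (−4)·(−2)·(−9)·(−8) = 576 ≡ 4, so v_5 = 4^{−1} = 10 (mod 13).
  v = [10, 1, 9, 9, 10].
Step 2: syndromes of r = [7, 2, 0, 6, 10] (all sums mod 13).
  S_0 = Σ v_i r_i = 10·7 + 1·2 + 9·0 + 9·6 + 10·10 = 226 ≡ 5.
  S_1 = Σ v_i α_i r_i = 10·7·7 + 1·5·2 + 9·12·0 + 9·11·6 + 10·3·10 = 1394 ≡ 3.
  α_i^2 mod 13 = [10, 12, 1, 4, 9].
  S_2 = Σ v_i α_i^2 r_i = 10·10·7 + 1·12·2 + 9·1·0 + 9·4·6 + 10·9·10 = 1840 ≡ 7.
  S = (5, 3, 7) ≠ 0, so r is not a codeword (an error is present).
Step 3: locate the error. For a single error e at position i, S_ℓ = v_i·e·α_i^ℓ, so α_err = S_1/S_0.
  S_0^{−1} = 5^{−1} = 8 (mod 13), so α_err = 3·8 = 24 ≡ 11 = α_4. Error position i = 4.
  Consistency check: S_2/S_1 = 7·9 = 63 ≡ 11 = α_err ✓ (single-error assumption holds).
Step 4: error magnitude e = S_0/v_4 = S_0·∏_{j≠4}(α_4 − α_j) = 5·3 = 15 ≡ 2 (mod 13).
Step 5: correct position 4: c_4 = r_4 − e = 6 − 2 ≡ 4 (mod 13). Hence c = [7, 2, 0, 4, 10].
  Check: interpolating c through the α_i gives m(x) = 9 + 9·x (degree < 2) with m(α_i) = c_i for every i, so c is indeed a codeword.


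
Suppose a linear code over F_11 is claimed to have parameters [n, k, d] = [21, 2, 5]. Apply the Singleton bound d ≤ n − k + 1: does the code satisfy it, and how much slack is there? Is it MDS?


Singleton RHS = n − k + 1 = 20, slack = 15, bound satisfied, not MDS.

Singleton bound: d ≤ n − k + 1.
Here n = 21, k = 2, so n − k + 1 = 20.
Given d = 5, check d ≤ 20: YES.
Slack = (n − k + 1) − d = 15.
The code is NOT MDS (slack = 15 > 0).
Description: the claimed parameters are [21, 2, 5]_11; such a code would be non-MDS.


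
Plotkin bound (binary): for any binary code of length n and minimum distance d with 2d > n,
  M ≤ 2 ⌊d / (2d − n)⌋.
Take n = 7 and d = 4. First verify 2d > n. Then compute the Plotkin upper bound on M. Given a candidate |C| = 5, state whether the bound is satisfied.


Plotkin bound M ≤ 8; given |C| = 5 ≤ bound (satisfied).

Check applicability: 2d = 8, n = 7.
2d − n = 1 > 0, so Plotkin applies.
Compute d/(2d−n) = 4/1 ≈ 4.0000.
⌊d/(2d−n)⌋ = 4.
Plotkin bound: M ≤ 2·4 = 8.
Given |C| = 5, check: satisfied.
This |C| is below the Plotkin bound.


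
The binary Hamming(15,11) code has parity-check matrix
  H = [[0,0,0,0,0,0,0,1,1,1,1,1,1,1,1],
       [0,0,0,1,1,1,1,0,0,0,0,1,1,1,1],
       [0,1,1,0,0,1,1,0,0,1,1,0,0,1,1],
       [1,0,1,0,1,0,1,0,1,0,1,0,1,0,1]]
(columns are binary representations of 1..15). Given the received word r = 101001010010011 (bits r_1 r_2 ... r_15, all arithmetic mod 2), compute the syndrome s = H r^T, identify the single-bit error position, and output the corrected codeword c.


s = (0, 1, 1, 0)^T, error position = 6, corrected codeword c = 101000010010011

Compute s = H r^T mod 2 one row at a time:
  s_1 = 1 + 0 + 0 + 1 + 0 + 0 + 1 + 1 = 4 ≡ 0 (mod 2).
  s_2 = 0 + 0 + 1 + 0 + 0 + 0 + 1 + 1 = 3 ≡ 1 (mod 2).
  s_3 = 0 + 1 + 1 + 0 + 0 + 1 + 1 + 1 = 5 ≡ 1 (mod 2).
  s_4 = 1 + 1 + 0 + 0 + 0 + 1 + 0 + 1 = 4 ≡ 0 (mod 2).
s = (0, 1, 1, 0)^T — this equals column 6 of H (binary 0110), so error is at position 6.
Correct: flip bit 6 of r = 101001010010011 to get c = 101000010010011.


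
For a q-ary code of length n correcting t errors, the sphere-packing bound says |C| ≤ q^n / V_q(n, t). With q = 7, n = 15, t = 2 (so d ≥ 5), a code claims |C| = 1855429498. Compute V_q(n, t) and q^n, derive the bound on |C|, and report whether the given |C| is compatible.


V_q(n, t) = 3871, q^n = 4747561509943, Hamming bound = 1226443169, |C| = 1855429498 > bound (violated).

Step 1: Compute V_q(n, t) = Σ_{j=0}^2 C(n, j) (q−1)^j.
  j = 0: C(15,0)·(6)^0 = 1·1 = 1.
  j = 1: C(15,1)·(6)^1 = 15·6 = 90.
  j = 2: C(15,2)·(6)^2 = 105·36 = 3780.
  V_q(n, t) = 1 + 90 + 3780 = 3871.
Step 2: q^n = 7^15 = 4747561509943.
Step 3: Hamming bound ⌊q^n / V_q(n,t)⌋ = ⌊4747561509943/3871⌋ = 1226443169.
Step 4: Compare |C| = 1855429498 to 1226443169: violated.
The claimed |C| lies above the Hamming bound, so no 7-ary code of length 15 with d ≥ 5 can have 1855429498 codewords.


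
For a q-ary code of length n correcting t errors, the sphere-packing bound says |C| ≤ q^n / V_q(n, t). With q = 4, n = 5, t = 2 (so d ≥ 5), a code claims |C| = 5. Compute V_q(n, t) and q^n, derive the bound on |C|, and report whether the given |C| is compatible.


V_q(n, t) = 106, q^n = 1024, Hamming bound = 9, |C| = 5 ≤ bound (satisfied).

Step 1: Compute V_q(n, t) = Σ_{j=0}^2 C(n, j) (q−1)^j.
  j = 0: C(5,0)·(3)^0 = 1·1 = 1.
  j = 1: C(5,1)·(3)^1 = 5·3 = 15.
  j = 2: C(5,2)·(3)^2 = 10·9 = 90.
  V_q(n, t) = 1 + 15 + 90 = 106.
Step 2: q^n = 4^5 = 1024.
Step 3: Hamming bound ⌊q^n / V_q(n,t)⌋ = ⌊1024/106⌋ = 9.
Step 4: Compare |C| = 5 to 9: satisfied.
The claimed |C| lies below the Hamming bound.


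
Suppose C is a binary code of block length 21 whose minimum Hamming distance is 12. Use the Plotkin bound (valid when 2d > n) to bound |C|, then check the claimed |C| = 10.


Plotkin bound M ≤ 8; given |C| = 10 > bound (violated).

Check applicability: 2d = 24, n = 21.
2d − n = 3 > 0, so Plotkin applies.
Compute d/(2d−n) = 12/3 ≈ 4.0000.
⌊d/(2d−n)⌋ = 4.
Plotkin bound: M ≤ 2·4 = 8.
Given |C| = 10, check: VIOLATED.
This |C| is above the Plotkin bound, so no binary code with n = 21, d = 12 and 10 codewords exists.


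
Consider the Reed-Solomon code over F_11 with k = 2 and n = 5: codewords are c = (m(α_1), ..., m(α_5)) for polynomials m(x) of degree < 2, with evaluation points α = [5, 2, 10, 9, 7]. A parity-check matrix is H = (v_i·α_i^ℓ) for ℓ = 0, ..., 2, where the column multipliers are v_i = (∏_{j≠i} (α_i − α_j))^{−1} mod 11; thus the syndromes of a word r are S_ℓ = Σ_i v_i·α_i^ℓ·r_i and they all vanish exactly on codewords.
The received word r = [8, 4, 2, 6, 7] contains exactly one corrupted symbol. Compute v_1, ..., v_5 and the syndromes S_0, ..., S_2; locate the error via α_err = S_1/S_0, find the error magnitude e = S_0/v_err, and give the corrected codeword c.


S = (9, 2, 9), error at position 3, error magnitude e = 2, c = [8, 4, 0, 6, 7].

Step 1: column multipliers v_i = (∏_{j≠i}(α_i − α_j))^{−1} mod 11.
  i = 1 (α = 5): (5−2)(5−10)(5−9)(5−7) = 3·(−5)·(−4)·(−2) = −120 ≡ 1, so v_1 = 1^{−1} = 1 (mod 11).
  i = 2 (α = 2): (2−5)(2−10)(2−9)(2−7) = (−3)·(−8)·(−7)·(−5) = 840 ≡ 4, so v_2 = 4^{−1} = 3 (mod 11).
  i = 3 (α = 10): (10−5)(10−2)(10−9)(10−7) = 5·8·1·3 = 120 ≡ 10, so v_3 = 10^{−1} = 10 (mod 11).
  i = 4 (α = 9): (9−5)(9−2)(9−10)(9−7) = 4·7·(−1)·2 = −56 ≡ 10, so v_4 = 10^{−1} = 10 (mod 11).
  i = 5 (α = 7): (7−5)(7−2)(7−10)(7−9) = 2·5·(−3)·(−2) = 60 ≡ 5, so v_5 = 5^{−1} = 9 (mod 11).
  v = [1, 3, 10, 10, 9].
Step 2: syndromes of r = [8, 4, 2, 6, 7] (all sums mod 11).
  S_0 = Σ v_i r_i = 1·8 + 3·4 + 10·2 + 10·6 + 9·7 = 163 ≡ 9.
  S_1 = Σ v_i α_i r_i = 1·5·8 + 3·2·4 + 10·10·2 + 10·9·6 + 9·7·7 = 1245 ≡ 2.
  α_i^2 mod 11 = [3, 4, 1, 4, 5].
  S_2 = Σ v_i α_i^2 r_i = 1·3·8 + 3·4·4 + 10·1·2 + 10·4·6 + 9·5·7 = 647 ≡ 9.
  S = (9, 2, 9) ≠ 0, so r is not a codeword (an error is present).
Step 3: locate the error. For a single error e at position i, S_ℓ = v_i·e·α_i^ℓ, so α_err = S_1/S_0.
  S_0^{−1} = 9^{−1} = 5 (mod 11), so α_err = 2·5 = 10 ≡ 10 = α_3. Error position i = 3.
  Consistency check: S_2/S_1 = 9·6 = 54 ≡ 10 = α_err ✓ (single-error assumption holds).
Step 4: error magnitude e = S_0/v_3 = S_0·∏_{j≠3}(α_3 − α_j) = 9·10 = 90 ≡ 2 (mod 11).
Step 5: correct position 3: c_3 = r_3 − e = 2 − 2 ≡ 0 (mod 11). Hence c = [8, 4, 0, 6, 7].
  Check: interpolating c through the α_i gives m(x) = 5 + 5·x (degree < 2) with m(α_i) = c_i for every i, so c is indeed a codeword.


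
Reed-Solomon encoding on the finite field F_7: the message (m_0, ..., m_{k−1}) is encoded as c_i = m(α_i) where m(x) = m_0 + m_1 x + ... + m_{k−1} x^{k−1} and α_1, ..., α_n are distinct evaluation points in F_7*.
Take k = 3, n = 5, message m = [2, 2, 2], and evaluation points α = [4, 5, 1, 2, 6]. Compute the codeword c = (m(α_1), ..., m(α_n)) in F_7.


c = [0, 6, 6, 0, 2]

Message polynomial: m(x) = 2 + 2·x + 2·x^2 (mod 7).
For each evaluation point α_i, compute m(α_i) mod 7:
  α_1 = 4: Horner steps 2 → 3 → 0, so m(4) = 0.
  α_2 = 5: Horner steps 2 → 5 → 6, so m(5) = 6.
  α_3 = 1: Horner steps 2 → 4 → 6, so m(1) = 6.
  α_4 = 2: Horner steps 2 → 6 → 0, so m(2) = 0.
  α_5 = 6: Horner steps 2 → 0 → 2, so m(6) = 2.
Codeword c = [0, 6, 6, 0, 2] ∈ F_7^5.


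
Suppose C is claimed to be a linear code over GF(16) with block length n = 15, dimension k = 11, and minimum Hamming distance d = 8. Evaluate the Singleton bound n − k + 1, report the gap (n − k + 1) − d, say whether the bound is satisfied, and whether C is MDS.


Singleton RHS = n − k + 1 = 5, slack = -3, bound violated (no such code; not MDS).

Singleton bound: d ≤ n − k + 1.
Here n = 15, k = 11, so n − k + 1 = 5.
Given d = 8, check d ≤ 5: NO.
Slack = (n − k + 1) − d = -3.
The slack is negative: d = 8 exceeds n − k + 1 = 5 by 3, so the Singleton bound is violated and no linear [15, 11, 8]_16 code can exist. In particular it is not MDS (MDS requires d = n − k + 1 exactly).
Description: the claimed parameters are [15, 11, 8]_16; such a code would be impossible (violates the Singleton bound).


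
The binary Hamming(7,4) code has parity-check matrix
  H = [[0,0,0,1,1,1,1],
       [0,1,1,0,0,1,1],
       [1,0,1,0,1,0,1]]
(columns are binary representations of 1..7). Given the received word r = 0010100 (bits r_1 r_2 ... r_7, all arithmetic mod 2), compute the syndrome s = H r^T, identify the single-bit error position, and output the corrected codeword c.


s = (1, 1, 0)^T, error position = 6, corrected codeword c = 0010110

Compute s = H r^T mod 2 one row at a time:
  s_1 = 0 + 1 + 0 + 0 = 1 ≡ 1 (mod 2).
  s_2 = 0 + 1 + 0 + 0 = 1 ≡ 1 (mod 2).
  s_3 = 0 + 1 + 1 + 0 = 2 ≡ 0 (mod 2).
s = (1, 1, 0)^T — this equals column 6 of H (binary 110), so error is at position 6.
Correct: flip bit 6 of r = 0010100 to get c = 0010110.


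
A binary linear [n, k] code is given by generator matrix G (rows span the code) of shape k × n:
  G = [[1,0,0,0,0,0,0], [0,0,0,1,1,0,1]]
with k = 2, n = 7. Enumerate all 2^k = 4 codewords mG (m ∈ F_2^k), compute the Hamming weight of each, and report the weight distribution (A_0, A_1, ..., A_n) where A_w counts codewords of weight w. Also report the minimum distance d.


Weight distribution: A_0 = 1, A_1 = 1, A_3 = 1, A_4 = 1. Minimum distance d = 1.

Enumerate all 2^2 = 4 messages m ∈ F_2^2.
For each, compute codeword c = mG in F_2^7, then tally its weight.
  m = 00 → c = 0000000, weight = 0.
  m = 10 → c = 1000000, weight = 1.
  m = 01 → c = 0001101, weight = 3.
  m = 11 → c = 1001101, weight = 4.
Tally weights:
  weight 0: 1 codewords.
  weight 1: 1 codewords.
  weight 3: 1 codewords.
  weight 4: 1 codewords.
Minimum distance d = smallest w > 0 with A_w > 0 = 1.
Sanity: Σ A_w = 4 = 2^2 = 4 ✓.


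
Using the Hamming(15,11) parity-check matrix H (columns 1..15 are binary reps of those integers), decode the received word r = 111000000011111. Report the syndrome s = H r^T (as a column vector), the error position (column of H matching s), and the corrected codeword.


s = (1, 0, 1, 1)^T, error position = 11, corrected codeword c = 111000000001111

Compute s = H r^T mod 2 one row at a time:
  s_1 = 0 + 0 + 0 + 1 + 1 + 1 + 1 + 1 = 5 ≡ 1 (mod 2).
  s_2 = 0 + 0 + 0 + 0 + 1 + 1 + 1 + 1 = 4 ≡ 0 (mod 2).
  s_3 = 1 + 1 + 0 + 0 + 0 + 1 + 1 + 1 = 5 ≡ 1 (mod 2).
  s_4 = 1 + 1 + 0 + 0 + 0 + 1 + 1 + 1 = 5 ≡ 1 (mod 2).
s = (1, 0, 1, 1)^T — this equals column 11 of H (binary 1011), so error is at position 11.
Correct: flip bit 11 of r = 111000000011111 to get c = 111000000001111.


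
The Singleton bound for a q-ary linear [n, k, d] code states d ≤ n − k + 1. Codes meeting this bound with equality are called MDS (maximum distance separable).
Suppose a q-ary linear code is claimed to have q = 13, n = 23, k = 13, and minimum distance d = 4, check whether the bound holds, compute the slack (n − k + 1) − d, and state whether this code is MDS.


Singleton RHS = n − k + 1 = 11, slack = 7, bound satisfied, not MDS.

Singleton bound: d ≤ n − k + 1.
Here n = 23, k = 13, so n − k + 1 = 11.
Given d = 4, check d ≤ 11: YES.
Slack = (n − k + 1) − d = 7.
The code is NOT MDS (slack = 7 > 0).
Description: the claimed parameters are [23, 13, 4]_13; such a code would be non-MDS.


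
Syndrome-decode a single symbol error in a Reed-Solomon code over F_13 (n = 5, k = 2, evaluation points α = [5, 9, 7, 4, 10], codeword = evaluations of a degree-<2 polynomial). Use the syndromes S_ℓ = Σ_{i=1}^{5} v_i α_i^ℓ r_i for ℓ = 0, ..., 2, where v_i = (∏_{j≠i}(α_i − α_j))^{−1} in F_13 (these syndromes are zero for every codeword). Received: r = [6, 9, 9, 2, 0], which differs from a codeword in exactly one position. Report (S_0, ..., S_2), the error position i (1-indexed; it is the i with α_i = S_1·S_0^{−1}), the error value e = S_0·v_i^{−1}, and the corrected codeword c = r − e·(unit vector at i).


S = (6, 3, 8), error at position 3, error magnitude e = 8, c = [6, 9, 1, 2, 0].

Step 1: column multipliers v_i = (∏_{j≠i}(α_i − α_j))^{−1} mod 13.
  i = 1 (α = 5): (5−9)(5−7)(5−4)(5−10) = (−4)·(−2)·1·(−5) = −40 ≡ 12, so v_1 = 12^{−1} = 12 (mod 13).
  i = 2 (α = 9): (9−5)(9−7)(9−4)(9−10) = 4·2·5·(−1) = −40 ≡ 12, so v_2 = 12^{−1} = 12 (mod 13).
  i = 3 (α = 7): (7−5)(7−9)(7−4)(7−10) = 2·(−2)·3·(−3) = 36 ≡ 10, so v_3 = 10^{−1} = 4 (mod 13).
  i = 4 (α = 4): (4−5)(4−9)(4−7)(4−10) = (−1)·(−5)·(−3)·(−6) = 90 ≡ 12, so v_4 = 12^{−1} = 12 (mod 13).
  i = 5 (α = 10): (10−5)(10−9)(10−7)(10−4) = 5·1·3·6 = 90 ≡ 12, so v_5 = 12^{−1} = 12 (mod 13).
  v = [12, 12, 4, 12, 12].
Step 2: syndromes of r = [6, 9, 9, 2, 0] (all sums mod 13).
  S_0 = Σ v_i r_i = 12·6 + 12·9 + 4·9 + 12·2 + 12·0 = 240 ≡ 6.
  S_1 = Σ v_i α_i r_i = 12·5·6 + 12·9·9 + 4·7·9 + 12·4·2 + 12·10·0 = 1680 ≡ 3.
  α_i^2 mod 13 = [12, 3, 10, 3, 9].
  S_2 = Σ v_i α_i^2 r_i = 12·12·6 + 12·3·9 + 4·10·9 + 12·3·2 + 12·9·0 = 1620 ≡ 8.
  S = (6, 3, 8) ≠ 0, so r is not a codeword (an error is present).
Step 3: locate the error. For a single error e at position i, S_ℓ = v_i·e·α_i^ℓ, so α_err = S_1/S_0.
  S_0^{−1} = 6^{−1} = 11 (mod 13), so α_err = 3·11 = 33 ≡ 7 = α_3. Error position i = 3.
  Consistency check: S_2/S_1 = 8·9 = 72 ≡ 7 = α_err ✓ (single-error assumption holds).
Step 4: error magnitude e = S_0/v_3 = S_0·∏_{j≠3}(α_3 − α_j) = 6·10 = 60 ≡ 8 (mod 13).
Step 5: correct position 3: c_3 = r_3 − e = 9 − 8 ≡ 1 (mod 13). Hence c = [6, 9, 1, 2, 0].
  Check: interpolating c through the α_i gives m(x) = 12 + 4·x (degree < 2) with m(α_i) = c_i for every i, so c is indeed a codeword.


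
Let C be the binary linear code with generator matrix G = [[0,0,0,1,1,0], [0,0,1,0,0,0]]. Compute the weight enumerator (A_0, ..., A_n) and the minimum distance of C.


Weight distribution: A_0 = 1, A_1 = 1, A_2 = 1, A_3 = 1. Minimum distance d = 1.

Enumerate all 2^2 = 4 messages m ∈ F_2^2.
For each, compute codeword c = mG in F_2^6, then tally its weight.
  m = 00 → c = 000000, weight = 0.
  m = 10 → c = 000110, weight = 2.
  m = 01 → c = 001000, weight = 1.
  m = 11 → c = 001110, weight = 3.
Tally weights:
  weight 0: 1 codewords.
  weight 1: 1 codewords.
  weight 2: 1 codewords.
  weight 3: 1 codewords.
Minimum distance d = smallest w > 0 with A_w > 0 = 1.
Sanity: Σ A_w = 4 = 2^2 = 4 ✓.


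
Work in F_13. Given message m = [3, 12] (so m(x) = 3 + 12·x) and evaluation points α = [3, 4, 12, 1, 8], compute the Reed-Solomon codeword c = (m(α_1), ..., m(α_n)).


c = [0, 12, 4, 2, 8]

Message polynomial: m(x) = 3 + 12·x (mod 13).
For each evaluation point α_i, compute m(α_i) mod 13:
  α_1 = 3: Horner steps 12 → 0, so m(3) = 0.
  α_2 = 4: Horner steps 12 → 12, so m(4) = 12.
  α_3 = 12: Horner steps 12 → 4, so m(12) = 4.
  α_4 = 1: Horner steps 12 → 2, so m(1) = 2.
  α_5 = 8: Horner steps 12 → 8, so m(8) = 8.
Codeword c = [0, 12, 4, 2, 8] ∈ F_13^5.


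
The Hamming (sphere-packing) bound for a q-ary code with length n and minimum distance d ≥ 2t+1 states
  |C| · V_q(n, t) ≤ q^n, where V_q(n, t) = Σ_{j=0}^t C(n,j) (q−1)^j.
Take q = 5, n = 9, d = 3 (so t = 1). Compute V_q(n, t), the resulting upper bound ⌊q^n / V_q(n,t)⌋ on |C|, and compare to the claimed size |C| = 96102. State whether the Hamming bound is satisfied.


V_q(n, t) = 37, q^n = 1953125, Hamming bound = 52787, |C| = 96102 > bound (violated).

Step 1: Compute V_q(n, t) = Σ_{j=0}^1 C(n, j) (q−1)^j.
  j = 0: C(9,0)·(4)^0 = 1·1 = 1.
  j = 1: C(9,1)·(4)^1 = 9·4 = 36.
  V_q(n, t) = 1 + 36 = 37.
Step 2: q^n = 5^9 = 1953125.
Step 3: Hamming bound ⌊q^n / V_q(n,t)⌋ = ⌊1953125/37⌋ = 52787.
Step 4: Compare |C| = 96102 to 52787: violated.
The claimed |C| lies above the Hamming bound, so no 5-ary code of length 9 with d ≥ 3 can have 96102 codewords.


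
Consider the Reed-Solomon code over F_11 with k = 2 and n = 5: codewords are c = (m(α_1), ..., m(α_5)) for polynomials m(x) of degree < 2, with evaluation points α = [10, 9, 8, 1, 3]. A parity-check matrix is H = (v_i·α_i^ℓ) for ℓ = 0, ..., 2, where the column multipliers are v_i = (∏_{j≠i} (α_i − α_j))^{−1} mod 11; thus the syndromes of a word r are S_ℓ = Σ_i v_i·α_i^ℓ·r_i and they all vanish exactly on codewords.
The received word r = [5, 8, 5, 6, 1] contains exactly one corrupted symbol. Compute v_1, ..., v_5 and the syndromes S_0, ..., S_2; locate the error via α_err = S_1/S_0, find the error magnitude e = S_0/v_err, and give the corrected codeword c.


S = (1, 10, 1), error at position 1, error magnitude e = 5, c = [0, 8, 5, 6, 1].

Step 1: column multipliers v_i = (∏_{j≠i}(α_i − α_j))^{−1} mod 11.
  i = 1 (α = 10): (10−9)(10−8)(10−1)(10−3) = 1·2·9·7 = 126 ≡ 5, so v_1 = 5^{−1} = 9 (mod 11).
  i = 2 (α = 9): (9−10)(9−8)(9−1)(9−3) = (−1)·1·8·6 = −48 ≡ 7, so v_2 = 7^{−1} = 8 (mod 11).
  i = 3 (α = 8): (8−10)(8−9)(8−1)(8−3) = (−2)·(−1)·7·5 = 70 ≡ 4, so v_3 = 4^{−1} = 3 (mod 11).
  i = 4 (α = 1): (1−10)(1−9)(1−8)(1−3) = (−9)·(−8)·(−7)·(−2) = 1008 ≡ 7, so v_4 = 7^{−1} = 8 (mod 11).
  i = 5 (α = 3): (3−10)(3−9)(3−8)(3−1) = (−7)·(−6)·(−5)·2 = −420 ≡ 9, so v_5 = 9^{−1} = 5 (mod 11).
  v = [9, 8, 3, 8, 5].
Step 2: syndromes of r = [5, 8, 5, 6, 1] (all sums mod 11).
  S_0 = Σ v_i r_i = 9·5 + 8·8 + 3·5 + 8·6 + 5·1 = 177 ≡ 1.
  S_1 = Σ v_i α_i r_i = 9·10·5 + 8·9·8 + 3·8·5 + 8·1·6 + 5·3·1 = 1209 ≡ 10.
  α_i^2 mod 11 = [1, 4, 9, 1, 9].
  S_2 = Σ v_i α_i^2 r_i = 9·1·5 + 8·4·8 + 3·9·5 + 8·1·6 + 5·9·1 = 529 ≡ 1.
  S = (1, 10, 1) ≠ 0, so r is not a codeword (an error is present).
Step 3: locate the error. For a single error e at position i, S_ℓ = v_i·e·α_i^ℓ, so α_err = S_1/S_0.
  S_0^{−1} = 1^{−1} = 1 (mod 11), so α_err = 10·1 = 10 ≡ 10 = α_1. Error position i = 1.
  Consistency check: S_2/S_1 = 1·10 = 10 ≡ 10 = α_err ✓ (single-error assumption holds).
Step 4: error magnitude e = S_0/v_1 = S_0·∏_{j≠1}(α_1 − α_j) = 1·5 = 5 ≡ 5 (mod 11).
Step 5: correct position 1: c_1 = r_1 − e = 5 − 5 ≡ 0 (mod 11). Hence c = [0, 8, 5, 6, 1].
  Check: interpolating c through the α_i gives m(x) = 3 + 3·x (degree < 2) with m(α_i) = c_i for every i, so c is indeed a codeword.


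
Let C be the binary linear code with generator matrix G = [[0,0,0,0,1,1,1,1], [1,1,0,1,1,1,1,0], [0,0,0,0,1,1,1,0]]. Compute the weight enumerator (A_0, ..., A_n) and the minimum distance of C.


Weight distribution: A_0 = 1, A_1 = 1, A_3 = 2, A_4 = 2, A_6 = 1, A_7 = 1. Minimum distance d = 1.

Enumerate all 2^3 = 8 messages m ∈ F_2^3.
For each, compute codeword c = mG in F_2^8, then tally its weight.
  m = 000 → c = 00000000, weight = 0.
  m = 100 → c = 00001111, weight = 4.
  m = 010 → c = 11011110, weight = 6.
  m = 110 → c = 11010001, weight = 4.
  m = 001 → c = 00001110, weight = 3.
  m = 101 → c = 00000001, weight = 1.
  m = 011 → c = 11010000, weight = 3.
  m = 111 → c = 11011111, weight = 7.
Tally weights:
  weight 0: 1 codewords.
  weight 1: 1 codewords.
  weight 3: 2 codewords.
  weight 4: 2 codewords.
  weight 6: 1 codewords.
  weight 7: 1 codewords.
Minimum distance d = smallest w > 0 with A_w > 0 = 1.
Sanity: Σ A_w = 8 = 2^3 = 8 ✓.


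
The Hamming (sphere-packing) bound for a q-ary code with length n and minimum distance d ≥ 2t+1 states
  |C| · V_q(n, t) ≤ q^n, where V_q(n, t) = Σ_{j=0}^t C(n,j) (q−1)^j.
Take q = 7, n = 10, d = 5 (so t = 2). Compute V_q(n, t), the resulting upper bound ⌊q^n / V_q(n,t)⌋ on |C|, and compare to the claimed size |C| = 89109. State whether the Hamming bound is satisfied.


V_q(n, t) = 1681, q^n = 282475249, Hamming bound = 168040, |C| = 89109 ≤ bound (satisfied).

Step 1: Compute V_q(n, t) = Σ_{j=0}^2 C(n, j) (q−1)^j.
  j = 0: C(10,0)·(6)^0 = 1·1 = 1.
  j = 1: C(10,1)·(6)^1 = 10·6 = 60.
  j = 2: C(10,2)·(6)^2 = 45·36 = 1620.
  V_q(n, t) = 1 + 60 + 1620 = 1681.
Step 2: q^n = 7^10 = 282475249.
Step 3: Hamming bound ⌊q^n / V_q(n,t)⌋ = ⌊282475249/1681⌋ = 168040.
Step 4: Compare |C| = 89109 to 168040: satisfied.
The claimed |C| lies below the Hamming bound.


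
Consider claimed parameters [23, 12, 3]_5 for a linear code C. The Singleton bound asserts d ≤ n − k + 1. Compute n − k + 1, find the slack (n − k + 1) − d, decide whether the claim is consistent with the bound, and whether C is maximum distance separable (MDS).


Singleton RHS = n − k + 1 = 12, slack = 9, bound satisfied, not MDS.

Singleton bound: d ≤ n − k + 1.
Here n = 23, k = 12, so n − k + 1 = 12.
Given d = 3, check d ≤ 12: YES.
Slack = (n − k + 1) − d = 9.
The code is NOT MDS (slack = 9 > 0).
Description: the claimed parameters are [23, 12, 3]_5; such a code would be non-MDS.
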